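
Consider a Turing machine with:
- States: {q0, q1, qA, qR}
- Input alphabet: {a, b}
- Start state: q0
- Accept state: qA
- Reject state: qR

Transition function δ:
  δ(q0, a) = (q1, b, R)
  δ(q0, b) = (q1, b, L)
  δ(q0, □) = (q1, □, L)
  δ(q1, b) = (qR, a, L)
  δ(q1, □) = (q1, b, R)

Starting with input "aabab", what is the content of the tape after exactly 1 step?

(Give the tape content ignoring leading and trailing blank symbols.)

Execution trace:
Initial: [q0]aabab
Step 1: δ(q0, a) = (q1, b, R) → b[q1]abab

No transition is defined for δ(q1, a). By convention the machine halts and rejects.

After 1 step, the tape (ignoring leading/trailing blanks) is: babab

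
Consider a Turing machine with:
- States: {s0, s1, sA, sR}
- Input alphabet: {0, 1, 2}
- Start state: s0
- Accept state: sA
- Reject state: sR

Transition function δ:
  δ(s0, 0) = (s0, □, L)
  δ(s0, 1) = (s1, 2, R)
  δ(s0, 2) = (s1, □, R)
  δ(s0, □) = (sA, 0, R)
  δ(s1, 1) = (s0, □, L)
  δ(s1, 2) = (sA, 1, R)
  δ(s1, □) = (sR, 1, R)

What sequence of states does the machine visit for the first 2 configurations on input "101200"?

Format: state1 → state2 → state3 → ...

Execution trace:
Initial: [s0]101200
Step 1: δ(s0, 1) = (s1, 2, R) → 2[s1]01200

No transition is defined for δ(s1, 0). By convention the machine halts and rejects.

State sequence: s0 → s1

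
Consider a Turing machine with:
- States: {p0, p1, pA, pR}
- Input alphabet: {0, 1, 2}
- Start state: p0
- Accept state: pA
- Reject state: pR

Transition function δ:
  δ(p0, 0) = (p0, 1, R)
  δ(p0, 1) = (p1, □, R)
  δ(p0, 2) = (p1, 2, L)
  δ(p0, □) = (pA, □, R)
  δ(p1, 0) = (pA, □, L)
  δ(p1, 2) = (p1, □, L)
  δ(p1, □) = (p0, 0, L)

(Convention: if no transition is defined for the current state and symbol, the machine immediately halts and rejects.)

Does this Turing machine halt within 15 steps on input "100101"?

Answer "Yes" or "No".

Execution trace:
Initial: [p0]100101
Step 1: δ(p0, 1) = (p1, □, R) → □[p1]00101
Step 2: δ(p1, 0) = (pA, □, L) → [pA]□□0101

The machine reaches the accept state pA and halts.
The machine halted after 2 steps (within the 15-step bound).

Answer: Yes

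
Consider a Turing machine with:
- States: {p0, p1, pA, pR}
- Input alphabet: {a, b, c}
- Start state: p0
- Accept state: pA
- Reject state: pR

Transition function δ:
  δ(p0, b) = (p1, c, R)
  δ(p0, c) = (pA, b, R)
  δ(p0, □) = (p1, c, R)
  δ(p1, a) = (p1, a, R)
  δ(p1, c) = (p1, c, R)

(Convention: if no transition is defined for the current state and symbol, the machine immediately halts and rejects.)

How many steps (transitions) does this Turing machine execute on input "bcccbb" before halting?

Execution trace:
Initial: [p0]bcccbb
Step 1: δ(p0, b) = (p1, c, R) → c[p1]cccbb
Step 2: δ(p1, c) = (p1, c, R) → cc[p1]ccbb
Step 3: δ(p1, c) = (p1, c, R) → ccc[p1]cbb
Step 4: δ(p1, c) = (p1, c, R) → cccc[p1]bb

No transition is defined for δ(p1, b). By convention the machine halts and rejects.

The machine executed 4 steps before halting.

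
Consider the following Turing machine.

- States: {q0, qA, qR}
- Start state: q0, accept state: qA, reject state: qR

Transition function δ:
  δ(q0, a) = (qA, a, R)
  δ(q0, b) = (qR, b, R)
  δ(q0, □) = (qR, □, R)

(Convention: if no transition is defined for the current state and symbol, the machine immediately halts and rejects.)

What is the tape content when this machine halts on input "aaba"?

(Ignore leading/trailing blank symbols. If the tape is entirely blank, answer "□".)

Execution trace:
Initial: [q0]aaba
Step 1: δ(q0, a) = (qA, a, R) → a[qA]aba

The machine reaches the accept state qA and halts.

Final tape (ignoring leading/trailing blanks): aaba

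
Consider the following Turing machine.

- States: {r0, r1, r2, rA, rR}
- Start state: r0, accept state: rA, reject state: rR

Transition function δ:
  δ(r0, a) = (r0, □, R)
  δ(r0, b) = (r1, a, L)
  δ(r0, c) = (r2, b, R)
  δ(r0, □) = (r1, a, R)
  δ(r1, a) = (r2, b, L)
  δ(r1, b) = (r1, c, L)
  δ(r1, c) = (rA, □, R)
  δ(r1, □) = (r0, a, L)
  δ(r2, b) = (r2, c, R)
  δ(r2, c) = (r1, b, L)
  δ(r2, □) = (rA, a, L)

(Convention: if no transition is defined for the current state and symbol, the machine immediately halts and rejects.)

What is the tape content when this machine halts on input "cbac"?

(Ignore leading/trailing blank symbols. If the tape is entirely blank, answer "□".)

Execution trace:
Initial: [r0]cbac
Step 1: δ(r0, c) = (r2, b, R) → b[r2]bac
Step 2: δ(r2, b) = (r2, c, R) → bc[r2]ac

No transition is defined for δ(r2, a). By convention the machine halts and rejects.

Final tape (ignoring leading/trailing blanks): bcac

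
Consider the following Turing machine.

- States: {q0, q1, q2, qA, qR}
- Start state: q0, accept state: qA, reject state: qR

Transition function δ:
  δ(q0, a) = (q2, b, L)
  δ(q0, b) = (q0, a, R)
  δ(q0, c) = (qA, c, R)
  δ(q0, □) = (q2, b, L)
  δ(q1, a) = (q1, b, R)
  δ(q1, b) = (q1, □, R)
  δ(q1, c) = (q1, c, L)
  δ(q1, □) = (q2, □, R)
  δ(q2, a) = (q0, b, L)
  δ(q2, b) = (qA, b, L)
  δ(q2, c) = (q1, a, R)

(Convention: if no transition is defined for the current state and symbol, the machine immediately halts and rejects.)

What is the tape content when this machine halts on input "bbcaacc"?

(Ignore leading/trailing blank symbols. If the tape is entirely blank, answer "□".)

Execution trace:
Initial: [q0]bbcaacc
Step 1: δ(q0, b) = (q0, a, R) → a[q0]bcaacc
Step 2: δ(q0, b) = (q0, a, R) → aa[q0]caacc
Step 3: δ(q0, c) = (qA, c, R) → aac[qA]aacc

The machine reaches the accept state qA and halts.

Final tape (ignoring leading/trailing blanks): aacaacc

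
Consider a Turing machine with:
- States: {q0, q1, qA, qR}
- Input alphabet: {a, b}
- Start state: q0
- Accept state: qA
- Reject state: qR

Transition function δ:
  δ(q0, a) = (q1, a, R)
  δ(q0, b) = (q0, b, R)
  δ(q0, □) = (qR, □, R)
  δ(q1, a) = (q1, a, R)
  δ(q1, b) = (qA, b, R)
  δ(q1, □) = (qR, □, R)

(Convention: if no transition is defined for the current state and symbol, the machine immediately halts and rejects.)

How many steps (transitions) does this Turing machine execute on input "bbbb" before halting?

Execution trace:
Initial: [q0]bbbb
Step 1: δ(q0, b) = (q0, b, R) → b[q0]bbb
Step 2: δ(q0, b) = (q0, b, R) → bb[q0]bb
Step 3: δ(q0, b) = (q0, b, R) → bbb[q0]b
Step 4: δ(q0, b) = (q0, b, R) → bbbb[q0]□
Step 5: δ(q0, □) = (qR, □, R) → bbbb□[qR]□

The machine reaches the reject state qR and halts.

The machine executed 5 steps before halting.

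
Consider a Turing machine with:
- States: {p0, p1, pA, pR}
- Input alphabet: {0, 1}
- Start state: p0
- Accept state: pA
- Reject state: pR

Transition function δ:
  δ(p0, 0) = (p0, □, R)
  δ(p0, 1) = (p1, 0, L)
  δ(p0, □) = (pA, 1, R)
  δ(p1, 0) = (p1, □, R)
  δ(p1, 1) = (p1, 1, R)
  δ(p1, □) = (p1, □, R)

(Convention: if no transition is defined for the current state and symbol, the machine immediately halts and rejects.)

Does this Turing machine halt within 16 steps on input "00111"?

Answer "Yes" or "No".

Execution trace:
Initial: [p0]00111
Step 1: δ(p0, 0) = (p0, □, R) → □[p0]0111
Step 2: δ(p0, 0) = (p0, □, R) → □□[p0]111
Step 3: δ(p0, 1) = (p1, 0, L) → □[p1]□011
Step 4: δ(p1, □) = (p1, □, R) → □□[p1]011
Step 5: δ(p1, 0) = (p1, □, R) → □□□[p1]11
Step 6: δ(p1, 1) = (p1, 1, R) → □□□1[p1]1
Step 7: δ(p1, 1) = (p1, 1, R) → □□□11[p1]□
Step 8: δ(p1, □) = (p1, □, R) → □□□11□[p1]□
Step 9: δ(p1, □) = (p1, □, R) → □□□11□□[p1]□
Step 10: δ(p1, □) = (p1, □, R) → □□□11□□□[p1]□
Step 11: δ(p1, □) = (p1, □, R) → □□□11□□□□[p1]□
Step 12: δ(p1, □) = (p1, □, R) → □□□11□□□□□[p1]□
Step 13: δ(p1, □) = (p1, □, R) → □□□11□□□□□□[p1]□
Step 14: δ(p1, □) = (p1, □, R) → □□□11□□□□□□□[p1]□
Step 15: δ(p1, □) = (p1, □, R) → □□□11□□□□□□□□[p1]□
Step 16: δ(p1, □) = (p1, □, R) → □□□11□□□□□□□□□[p1]□

The machine has not reached a halting state after 16 steps.
The machine did not halt within the 16-step bound.

Answer: No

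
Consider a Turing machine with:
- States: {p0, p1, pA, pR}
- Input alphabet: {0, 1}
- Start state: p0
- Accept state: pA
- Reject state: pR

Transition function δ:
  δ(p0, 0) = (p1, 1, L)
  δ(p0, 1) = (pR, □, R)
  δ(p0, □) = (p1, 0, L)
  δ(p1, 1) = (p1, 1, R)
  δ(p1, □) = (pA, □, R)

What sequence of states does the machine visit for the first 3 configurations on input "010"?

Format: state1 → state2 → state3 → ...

Execution trace:
Initial: [p0]010
Step 1: δ(p0, 0) = (p1, 1, L) → [p1]□110
Step 2: δ(p1, □) = (pA, □, R) → □[pA]110

The machine reaches the accept state pA and halts.

State sequence: p0 → p1 → pA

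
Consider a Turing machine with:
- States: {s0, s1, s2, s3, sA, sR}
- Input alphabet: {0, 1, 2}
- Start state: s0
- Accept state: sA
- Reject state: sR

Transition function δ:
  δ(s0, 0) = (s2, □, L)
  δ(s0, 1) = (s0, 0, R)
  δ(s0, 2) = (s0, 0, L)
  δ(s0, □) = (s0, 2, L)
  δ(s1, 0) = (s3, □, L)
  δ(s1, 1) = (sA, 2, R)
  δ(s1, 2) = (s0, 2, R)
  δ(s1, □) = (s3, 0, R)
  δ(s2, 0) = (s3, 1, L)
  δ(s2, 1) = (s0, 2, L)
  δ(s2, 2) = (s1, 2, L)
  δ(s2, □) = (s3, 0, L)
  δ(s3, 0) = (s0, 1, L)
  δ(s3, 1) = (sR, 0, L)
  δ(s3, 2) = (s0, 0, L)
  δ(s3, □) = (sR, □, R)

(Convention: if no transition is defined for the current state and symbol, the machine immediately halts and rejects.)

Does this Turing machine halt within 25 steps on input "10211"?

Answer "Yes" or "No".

Execution trace:
Initial: [s0]10211
Step 1: δ(s0, 1) = (s0, 0, R) → 0[s0]0211
Step 2: δ(s0, 0) = (s2, □, L) → [s2]0□211
Step 3: δ(s2, 0) = (s3, 1, L) → [s3]□1□211
Step 4: δ(s3, □) = (sR, □, R) → □[sR]1□211

The machine reaches the reject state sR and halts.
The machine halted after 4 steps (within the 25-step bound).

Answer: Yes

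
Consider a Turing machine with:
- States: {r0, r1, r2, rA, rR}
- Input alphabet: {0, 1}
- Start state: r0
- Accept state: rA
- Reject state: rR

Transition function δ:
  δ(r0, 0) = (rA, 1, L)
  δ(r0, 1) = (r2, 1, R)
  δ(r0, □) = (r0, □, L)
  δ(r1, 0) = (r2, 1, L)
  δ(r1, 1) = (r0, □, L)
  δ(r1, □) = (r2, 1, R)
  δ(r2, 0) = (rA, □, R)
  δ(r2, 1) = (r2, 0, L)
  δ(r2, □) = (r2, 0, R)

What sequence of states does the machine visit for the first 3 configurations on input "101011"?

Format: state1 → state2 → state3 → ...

Execution trace:
Initial: [r0]101011
Step 1: δ(r0, 1) = (r2, 1, R) → 1[r2]01011
Step 2: δ(r2, 0) = (rA, □, R) → 1□[rA]1011

The machine reaches the accept state rA and halts.

State sequence: r0 → r2 → rA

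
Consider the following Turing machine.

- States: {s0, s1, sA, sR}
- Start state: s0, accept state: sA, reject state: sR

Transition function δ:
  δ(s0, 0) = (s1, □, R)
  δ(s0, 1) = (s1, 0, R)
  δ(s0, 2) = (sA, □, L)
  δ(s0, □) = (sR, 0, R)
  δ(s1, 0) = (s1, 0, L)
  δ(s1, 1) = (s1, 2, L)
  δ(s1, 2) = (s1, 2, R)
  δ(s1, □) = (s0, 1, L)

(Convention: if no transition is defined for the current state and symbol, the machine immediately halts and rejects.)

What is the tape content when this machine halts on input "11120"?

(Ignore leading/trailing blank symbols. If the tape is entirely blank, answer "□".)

Execution trace:
Initial: [s0]11120
Step 1: δ(s0, 1) = (s1, 0, R) → 0[s1]1120
Step 2: δ(s1, 1) = (s1, 2, L) → [s1]02120
Step 3: δ(s1, 0) = (s1, 0, L) → [s1]□02120
Step 4: δ(s1, □) = (s0, 1, L) → [s0]□102120
Step 5: δ(s0, □) = (sR, 0, R) → 0[sR]102120

The machine reaches the reject state sR and halts.

Final tape (ignoring leading/trailing blanks): 0102120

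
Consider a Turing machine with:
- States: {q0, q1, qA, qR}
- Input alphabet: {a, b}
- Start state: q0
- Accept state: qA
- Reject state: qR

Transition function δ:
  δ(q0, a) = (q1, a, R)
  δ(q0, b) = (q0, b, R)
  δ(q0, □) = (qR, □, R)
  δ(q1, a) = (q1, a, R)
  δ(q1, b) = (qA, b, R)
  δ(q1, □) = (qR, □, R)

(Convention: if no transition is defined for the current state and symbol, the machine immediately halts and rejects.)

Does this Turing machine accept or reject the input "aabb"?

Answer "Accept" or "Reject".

Execution trace:
Initial: [q0]aabb
Step 1: δ(q0, a) = (q1, a, R) → a[q1]abb
Step 2: δ(q1, a) = (q1, a, R) → aa[q1]bb
Step 3: δ(q1, b) = (qA, b, R) → aab[qA]b

The machine reaches the accept state qA and halts.

Answer: Accept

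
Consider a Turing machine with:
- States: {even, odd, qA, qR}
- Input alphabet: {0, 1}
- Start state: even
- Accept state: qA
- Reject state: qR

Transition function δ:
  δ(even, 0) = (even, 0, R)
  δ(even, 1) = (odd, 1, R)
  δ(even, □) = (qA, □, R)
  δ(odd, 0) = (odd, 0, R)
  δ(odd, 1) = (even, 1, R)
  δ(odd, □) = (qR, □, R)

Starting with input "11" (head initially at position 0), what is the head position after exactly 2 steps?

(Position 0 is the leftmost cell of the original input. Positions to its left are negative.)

Execution trace (head position shown):
Step 0: [even]11  (head at position 0)
Step 1: move right → 1[odd]1  (head at position 1)
Step 2: move right → 11[even]□  (head at position 2)

After 2 steps, the head is at position 2.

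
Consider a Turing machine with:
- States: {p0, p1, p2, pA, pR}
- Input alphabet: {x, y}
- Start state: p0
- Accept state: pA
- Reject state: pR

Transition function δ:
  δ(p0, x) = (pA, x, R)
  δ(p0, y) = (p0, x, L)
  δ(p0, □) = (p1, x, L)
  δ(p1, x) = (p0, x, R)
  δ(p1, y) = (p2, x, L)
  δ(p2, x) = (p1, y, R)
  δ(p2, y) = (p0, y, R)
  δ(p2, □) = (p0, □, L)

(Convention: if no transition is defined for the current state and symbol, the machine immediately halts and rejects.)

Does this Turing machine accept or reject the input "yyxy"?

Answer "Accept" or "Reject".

Execution trace:
Initial: [p0]yyxy
Step 1: δ(p0, y) = (p0, x, L) → [p0]□xyxy
Step 2: δ(p0, □) = (p1, x, L) → [p1]□xxyxy

No transition is defined for δ(p1, □). By convention the machine halts and rejects.

Answer: Reject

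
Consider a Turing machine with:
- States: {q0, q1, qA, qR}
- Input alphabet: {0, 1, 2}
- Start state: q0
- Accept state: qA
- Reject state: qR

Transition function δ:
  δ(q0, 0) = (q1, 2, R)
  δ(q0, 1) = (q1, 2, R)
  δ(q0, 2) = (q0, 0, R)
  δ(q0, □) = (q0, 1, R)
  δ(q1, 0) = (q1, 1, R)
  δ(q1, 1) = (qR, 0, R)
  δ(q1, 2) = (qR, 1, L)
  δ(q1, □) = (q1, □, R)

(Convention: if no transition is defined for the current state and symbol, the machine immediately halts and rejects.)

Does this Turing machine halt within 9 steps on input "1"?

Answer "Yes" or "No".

Execution trace:
Initial: [q0]1
Step 1: δ(q0, 1) = (q1, 2, R) → 2[q1]□
Step 2: δ(q1, □) = (q1, □, R) → 2□[q1]□
Step 3: δ(q1, □) = (q1, □, R) → 2□□[q1]□
Step 4: δ(q1, □) = (q1, □, R) → 2□□□[q1]□
Step 5: δ(q1, □) = (q1, □, R) → 2□□□□[q1]□
Step 6: δ(q1, □) = (q1, □, R) → 2□□□□□[q1]□
Step 7: δ(q1, □) = (q1, □, R) → 2□□□□□□[q1]□
Step 8: δ(q1, □) = (q1, □, R) → 2□□□□□□□[q1]□
Step 9: δ(q1, □) = (q1, □, R) → 2□□□□□□□□[q1]□

The machine has not reached a halting state after 9 steps.
The machine did not halt within the 9-step bound.

Answer: No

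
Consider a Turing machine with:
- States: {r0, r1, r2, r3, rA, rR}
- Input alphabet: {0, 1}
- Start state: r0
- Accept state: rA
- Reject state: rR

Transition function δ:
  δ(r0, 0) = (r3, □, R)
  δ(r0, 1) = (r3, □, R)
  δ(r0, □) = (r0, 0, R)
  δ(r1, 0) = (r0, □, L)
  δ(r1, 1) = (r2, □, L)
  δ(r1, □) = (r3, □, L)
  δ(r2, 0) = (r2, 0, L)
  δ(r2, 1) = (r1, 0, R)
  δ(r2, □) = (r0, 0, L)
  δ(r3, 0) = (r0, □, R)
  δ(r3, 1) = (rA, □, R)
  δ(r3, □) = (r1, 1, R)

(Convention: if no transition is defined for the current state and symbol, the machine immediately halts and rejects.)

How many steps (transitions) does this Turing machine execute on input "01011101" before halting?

Execution trace:
Initial: [r0]01011101
Step 1: δ(r0, 0) = (r3, □, R) → □[r3]1011101
Step 2: δ(r3, 1) = (rA, □, R) → □□[rA]011101

The machine reaches the accept state rA and halts.

The machine executed 2 steps before halting.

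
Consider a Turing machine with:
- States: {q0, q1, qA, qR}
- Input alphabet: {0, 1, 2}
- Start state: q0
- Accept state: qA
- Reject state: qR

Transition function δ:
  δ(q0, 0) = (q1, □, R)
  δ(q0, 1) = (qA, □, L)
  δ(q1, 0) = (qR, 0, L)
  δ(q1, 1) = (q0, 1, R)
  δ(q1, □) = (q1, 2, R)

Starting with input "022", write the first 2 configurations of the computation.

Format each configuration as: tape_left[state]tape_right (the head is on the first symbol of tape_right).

Transitions applied:
Step 1: δ(q0, 0) = (q1, □, R)

The first 2 configurations are:
[q0]022 ⊢ □[q1]22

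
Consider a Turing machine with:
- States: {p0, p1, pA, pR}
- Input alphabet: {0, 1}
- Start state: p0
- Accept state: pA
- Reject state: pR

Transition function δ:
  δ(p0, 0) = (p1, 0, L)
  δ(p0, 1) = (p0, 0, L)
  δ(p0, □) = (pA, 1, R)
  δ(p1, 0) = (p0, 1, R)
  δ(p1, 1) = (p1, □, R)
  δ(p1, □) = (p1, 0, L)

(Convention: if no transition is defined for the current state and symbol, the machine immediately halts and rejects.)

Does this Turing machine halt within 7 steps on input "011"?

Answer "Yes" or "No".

Execution trace:
Initial: [p0]011
Step 1: δ(p0, 0) = (p1, 0, L) → [p1]□011
Step 2: δ(p1, □) = (p1, 0, L) → [p1]□0011
Step 3: δ(p1, □) = (p1, 0, L) → [p1]□00011
Step 4: δ(p1, □) = (p1, 0, L) → [p1]□000011
Step 5: δ(p1, □) = (p1, 0, L) → [p1]□0000011
Step 6: δ(p1, □) = (p1, 0, L) → [p1]□00000011
Step 7: δ(p1, □) = (p1, 0, L) → [p1]□000000011

The machine has not reached a halting state after 7 steps.
The machine did not halt within the 7-step bound.

Answer: No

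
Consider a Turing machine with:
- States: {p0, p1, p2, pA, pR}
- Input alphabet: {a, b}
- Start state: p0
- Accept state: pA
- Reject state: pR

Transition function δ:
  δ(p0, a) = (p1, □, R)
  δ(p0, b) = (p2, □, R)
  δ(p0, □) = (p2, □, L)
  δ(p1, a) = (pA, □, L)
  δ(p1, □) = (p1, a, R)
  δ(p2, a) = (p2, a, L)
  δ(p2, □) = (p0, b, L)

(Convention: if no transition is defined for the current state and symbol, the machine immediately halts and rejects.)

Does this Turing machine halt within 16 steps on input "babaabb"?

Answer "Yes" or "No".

Execution trace:
Initial: [p0]babaabb
Step 1: δ(p0, b) = (p2, □, R) → □[p2]abaabb
Step 2: δ(p2, a) = (p2, a, L) → [p2]□abaabb
Step 3: δ(p2, □) = (p0, b, L) → [p0]□babaabb
Step 4: δ(p0, □) = (p2, □, L) → [p2]□□babaabb
Step 5: δ(p2, □) = (p0, b, L) → [p0]□b□babaabb
Step 6: δ(p0, □) = (p2, □, L) → [p2]□□b□babaabb
Step 7: δ(p2, □) = (p0, b, L) → [p0]□b□b□babaabb
Step 8: δ(p0, □) = (p2, □, L) → [p2]□□b□b□babaabb
Step 9: δ(p2, □) = (p0, b, L) → [p0]□b□b□b□babaabb
Step 10: δ(p0, □) = (p2, □, L) → [p2]□□b□b□b□babaabb
Step 11: δ(p2, □) = (p0, b, L) → [p0]□b□b□b□b□babaabb
Step 12: δ(p0, □) = (p2, □, L) → [p2]□□b□b□b□b□babaabb
Step 13: δ(p2, □) = (p0, b, L) → [p0]□b□b□b□b□b□babaabb
Step 14: δ(p0, □) = (p2, □, L) → [p2]□□b□b□b□b□b□babaabb
Step 15: δ(p2, □) = (p0, b, L) → [p0]□b□b□b□b□b□b□babaabb
Step 16: δ(p0, □) = (p2, □, L) → [p2]□□b□b□b□b□b□b□babaabb

The machine has not reached a halting state after 16 steps.
The machine did not halt within the 16-step bound.

Answer: No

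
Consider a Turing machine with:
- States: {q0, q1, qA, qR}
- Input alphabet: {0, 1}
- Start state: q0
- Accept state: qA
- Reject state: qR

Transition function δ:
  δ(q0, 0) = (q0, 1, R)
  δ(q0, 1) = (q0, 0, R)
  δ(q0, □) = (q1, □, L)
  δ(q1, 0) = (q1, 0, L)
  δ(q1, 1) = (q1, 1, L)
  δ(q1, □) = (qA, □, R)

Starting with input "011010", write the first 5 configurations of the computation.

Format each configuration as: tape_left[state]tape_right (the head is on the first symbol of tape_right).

Transitions applied:
Step 1: δ(q0, 0) = (q0, 1, R)
Step 2: δ(q0, 1) = (q0, 0, R)
Step 3: δ(q0, 1) = (q0, 0, R)
Step 4: δ(q0, 0) = (q0, 1, R)

The first 5 configurations are:
[q0]011010 ⊢ 1[q0]11010 ⊢ 10[q0]1010 ⊢ 100[q0]010 ⊢ 1001[q0]10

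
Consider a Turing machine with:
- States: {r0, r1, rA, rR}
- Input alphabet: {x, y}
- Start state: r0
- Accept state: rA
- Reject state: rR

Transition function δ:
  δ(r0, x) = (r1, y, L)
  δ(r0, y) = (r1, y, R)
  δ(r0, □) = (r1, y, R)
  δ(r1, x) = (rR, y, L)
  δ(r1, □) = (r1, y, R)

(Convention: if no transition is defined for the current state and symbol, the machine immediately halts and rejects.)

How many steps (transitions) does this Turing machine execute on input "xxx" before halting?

Execution trace:
Initial: [r0]xxx
Step 1: δ(r0, x) = (r1, y, L) → [r1]□yxx
Step 2: δ(r1, □) = (r1, y, R) → y[r1]yxx

No transition is defined for δ(r1, y). By convention the machine halts and rejects.

The machine executed 2 steps before halting.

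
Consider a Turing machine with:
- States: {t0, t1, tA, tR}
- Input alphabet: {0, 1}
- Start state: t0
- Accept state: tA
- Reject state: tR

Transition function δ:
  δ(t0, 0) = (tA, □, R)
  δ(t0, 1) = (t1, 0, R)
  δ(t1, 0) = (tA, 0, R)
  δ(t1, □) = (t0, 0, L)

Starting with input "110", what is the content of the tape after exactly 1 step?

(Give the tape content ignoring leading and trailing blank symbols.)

Execution trace:
Initial: [t0]110
Step 1: δ(t0, 1) = (t1, 0, R) → 0[t1]10

No transition is defined for δ(t1, 1). By convention the machine halts and rejects.

After 1 step, the tape (ignoring leading/trailing blanks) is: 010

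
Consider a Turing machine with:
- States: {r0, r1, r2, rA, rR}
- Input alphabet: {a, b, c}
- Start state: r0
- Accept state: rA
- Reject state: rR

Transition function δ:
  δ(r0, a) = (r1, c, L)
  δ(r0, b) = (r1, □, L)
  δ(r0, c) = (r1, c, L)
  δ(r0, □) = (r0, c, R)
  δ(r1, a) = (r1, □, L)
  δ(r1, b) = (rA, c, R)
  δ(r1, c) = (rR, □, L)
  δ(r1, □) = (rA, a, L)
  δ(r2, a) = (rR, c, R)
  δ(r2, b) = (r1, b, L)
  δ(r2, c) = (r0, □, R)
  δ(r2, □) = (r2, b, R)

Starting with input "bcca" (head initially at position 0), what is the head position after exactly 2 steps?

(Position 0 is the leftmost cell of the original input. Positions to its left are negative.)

Execution trace (head position shown):
Step 0: [r0]bcca  (head at position 0)
Step 1: move left → [r1]□□cca  (head at position -1)
Step 2: move left → [rA]□a□cca  (head at position -2)

After 2 steps, the head is at position -2.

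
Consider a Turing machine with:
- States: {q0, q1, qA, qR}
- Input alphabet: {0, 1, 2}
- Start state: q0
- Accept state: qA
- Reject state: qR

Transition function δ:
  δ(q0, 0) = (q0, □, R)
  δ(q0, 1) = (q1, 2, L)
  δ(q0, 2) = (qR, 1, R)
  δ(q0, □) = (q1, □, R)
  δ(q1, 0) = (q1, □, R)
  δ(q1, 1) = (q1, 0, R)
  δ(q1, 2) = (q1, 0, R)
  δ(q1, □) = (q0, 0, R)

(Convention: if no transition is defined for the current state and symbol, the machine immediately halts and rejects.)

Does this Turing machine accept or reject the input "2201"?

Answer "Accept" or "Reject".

Execution trace:
Initial: [q0]2201
Step 1: δ(q0, 2) = (qR, 1, R) → 1[qR]201

The machine reaches the reject state qR and halts.

Answer: Reject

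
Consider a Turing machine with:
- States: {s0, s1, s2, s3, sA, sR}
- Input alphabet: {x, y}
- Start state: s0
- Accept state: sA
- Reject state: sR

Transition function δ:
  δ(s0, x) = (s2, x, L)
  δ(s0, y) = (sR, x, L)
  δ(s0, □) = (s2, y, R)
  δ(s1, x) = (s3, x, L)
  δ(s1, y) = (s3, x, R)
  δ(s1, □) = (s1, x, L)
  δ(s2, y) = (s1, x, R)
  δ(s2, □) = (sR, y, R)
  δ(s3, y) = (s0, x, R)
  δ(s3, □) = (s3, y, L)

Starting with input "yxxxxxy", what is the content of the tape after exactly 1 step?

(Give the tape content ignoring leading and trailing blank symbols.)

Execution trace:
Initial: [s0]yxxxxxy
Step 1: δ(s0, y) = (sR, x, L) → [sR]□xxxxxxy

The machine reaches the reject state sR and halts.

After 1 step, the tape (ignoring leading/trailing blanks) is: xxxxxxy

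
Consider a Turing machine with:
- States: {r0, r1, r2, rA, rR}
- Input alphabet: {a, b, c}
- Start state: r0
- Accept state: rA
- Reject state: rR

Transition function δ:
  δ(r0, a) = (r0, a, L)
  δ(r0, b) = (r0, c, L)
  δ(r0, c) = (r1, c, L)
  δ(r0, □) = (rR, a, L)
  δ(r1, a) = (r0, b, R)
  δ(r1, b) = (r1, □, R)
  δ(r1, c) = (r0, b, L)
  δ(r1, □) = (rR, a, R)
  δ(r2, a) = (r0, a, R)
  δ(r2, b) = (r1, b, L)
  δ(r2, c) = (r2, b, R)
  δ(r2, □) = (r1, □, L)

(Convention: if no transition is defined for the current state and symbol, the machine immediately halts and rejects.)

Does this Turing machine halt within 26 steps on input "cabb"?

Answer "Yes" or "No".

Execution trace:
Initial: [r0]cabb
Step 1: δ(r0, c) = (r1, c, L) → [r1]□cabb
Step 2: δ(r1, □) = (rR, a, R) → a[rR]cabb

The machine reaches the reject state rR and halts.
The machine halted after 2 steps (within the 26-step bound).

Answer: Yes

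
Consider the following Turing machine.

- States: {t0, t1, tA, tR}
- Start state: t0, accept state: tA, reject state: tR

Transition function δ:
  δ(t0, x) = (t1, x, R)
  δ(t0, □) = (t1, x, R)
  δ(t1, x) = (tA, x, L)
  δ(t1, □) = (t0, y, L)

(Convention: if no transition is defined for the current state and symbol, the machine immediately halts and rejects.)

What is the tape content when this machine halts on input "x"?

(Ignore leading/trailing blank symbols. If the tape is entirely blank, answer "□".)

Execution trace:
Initial: [t0]x
Step 1: δ(t0, x) = (t1, x, R) → x[t1]□
Step 2: δ(t1, □) = (t0, y, L) → [t0]xy
Step 3: δ(t0, x) = (t1, x, R) → x[t1]y

No transition is defined for δ(t1, y). By convention the machine halts and rejects.

Final tape (ignoring leading/trailing blanks): xy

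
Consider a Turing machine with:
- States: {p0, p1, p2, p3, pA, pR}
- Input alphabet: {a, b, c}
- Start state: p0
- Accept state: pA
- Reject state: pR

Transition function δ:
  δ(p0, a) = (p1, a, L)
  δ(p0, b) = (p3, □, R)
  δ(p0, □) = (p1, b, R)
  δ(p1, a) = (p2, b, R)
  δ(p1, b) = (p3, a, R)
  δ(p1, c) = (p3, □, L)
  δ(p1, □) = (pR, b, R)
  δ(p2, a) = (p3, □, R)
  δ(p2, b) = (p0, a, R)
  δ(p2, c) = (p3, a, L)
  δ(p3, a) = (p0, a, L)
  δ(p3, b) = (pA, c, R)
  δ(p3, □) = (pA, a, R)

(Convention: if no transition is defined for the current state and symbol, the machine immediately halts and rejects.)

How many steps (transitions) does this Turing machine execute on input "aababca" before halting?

Execution trace:
Initial: [p0]aababca
Step 1: δ(p0, a) = (p1, a, L) → [p1]□aababca
Step 2: δ(p1, □) = (pR, b, R) → b[pR]aababca

The machine reaches the reject state pR and halts.

The machine executed 2 steps before halting.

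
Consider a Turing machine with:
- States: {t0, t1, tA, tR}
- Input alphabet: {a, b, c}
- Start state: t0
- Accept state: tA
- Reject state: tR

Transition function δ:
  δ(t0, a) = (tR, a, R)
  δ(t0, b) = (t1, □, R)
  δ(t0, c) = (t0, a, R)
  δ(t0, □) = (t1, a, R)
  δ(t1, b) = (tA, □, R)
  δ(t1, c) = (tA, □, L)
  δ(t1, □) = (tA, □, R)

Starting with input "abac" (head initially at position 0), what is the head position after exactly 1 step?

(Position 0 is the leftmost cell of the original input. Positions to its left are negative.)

Execution trace (head position shown):
Step 0: [t0]abac  (head at position 0)
Step 1: move right → a[tR]bac  (head at position 1)

After 1 step, the head is at position 1.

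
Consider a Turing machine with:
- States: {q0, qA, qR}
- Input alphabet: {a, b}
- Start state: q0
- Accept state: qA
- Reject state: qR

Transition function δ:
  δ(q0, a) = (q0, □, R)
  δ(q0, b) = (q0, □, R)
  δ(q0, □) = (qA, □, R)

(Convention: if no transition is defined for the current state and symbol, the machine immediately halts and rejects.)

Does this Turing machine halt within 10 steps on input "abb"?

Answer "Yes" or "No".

Execution trace:
Initial: [q0]abb
Step 1: δ(q0, a) = (q0, □, R) → □[q0]bb
Step 2: δ(q0, b) = (q0, □, R) → □□[q0]b
Step 3: δ(q0, b) = (q0, □, R) → □□□[q0]□
Step 4: δ(q0, □) = (qA, □, R) → □□□□[qA]□

The machine reaches the accept state qA and halts.
The machine halted after 4 steps (within the 10-step bound).

Answer: Yes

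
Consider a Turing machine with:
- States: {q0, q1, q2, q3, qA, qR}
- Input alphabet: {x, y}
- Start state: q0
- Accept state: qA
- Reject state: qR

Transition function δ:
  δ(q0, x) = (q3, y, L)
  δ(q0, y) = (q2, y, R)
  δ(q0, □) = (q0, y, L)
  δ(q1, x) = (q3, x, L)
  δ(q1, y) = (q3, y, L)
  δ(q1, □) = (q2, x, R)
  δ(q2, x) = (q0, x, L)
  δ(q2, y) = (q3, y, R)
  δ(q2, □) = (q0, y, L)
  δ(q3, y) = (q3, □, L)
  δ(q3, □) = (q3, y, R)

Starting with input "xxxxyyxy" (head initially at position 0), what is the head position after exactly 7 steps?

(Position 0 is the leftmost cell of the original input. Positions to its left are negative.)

Execution trace (head position shown):
Step 0: [q0]xxxxyyxy  (head at position 0)
Step 1: move left → [q3]□yxxxyyxy  (head at position -1)
Step 2: move right → y[q3]yxxxyyxy  (head at position 0)
Step 3: move left → [q3]y□xxxyyxy  (head at position -1)
Step 4: move left → [q3]□□□xxxyyxy  (head at position -2)
Step 5: move right → y[q3]□□xxxyyxy  (head at position -1)
Step 6: move right → yy[q3]□xxxyyxy  (head at position 0)
Step 7: move right → yyy[q3]xxxyyxy  (head at position 1)

After 7 steps, the head is at position 1.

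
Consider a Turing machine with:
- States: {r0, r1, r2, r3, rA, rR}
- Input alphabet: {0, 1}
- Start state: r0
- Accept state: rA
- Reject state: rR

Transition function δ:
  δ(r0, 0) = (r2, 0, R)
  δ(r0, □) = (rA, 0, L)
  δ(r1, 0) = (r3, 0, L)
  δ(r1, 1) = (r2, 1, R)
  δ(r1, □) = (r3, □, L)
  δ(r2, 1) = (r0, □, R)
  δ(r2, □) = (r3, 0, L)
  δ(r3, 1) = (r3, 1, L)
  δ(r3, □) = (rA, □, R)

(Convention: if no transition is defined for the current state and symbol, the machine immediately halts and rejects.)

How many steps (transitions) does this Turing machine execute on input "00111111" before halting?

Execution trace:
Initial: [r0]00111111
Step 1: δ(r0, 0) = (r2, 0, R) → 0[r2]0111111

No transition is defined for δ(r2, 0). By convention the machine halts and rejects.

The machine executed 1 step before halting.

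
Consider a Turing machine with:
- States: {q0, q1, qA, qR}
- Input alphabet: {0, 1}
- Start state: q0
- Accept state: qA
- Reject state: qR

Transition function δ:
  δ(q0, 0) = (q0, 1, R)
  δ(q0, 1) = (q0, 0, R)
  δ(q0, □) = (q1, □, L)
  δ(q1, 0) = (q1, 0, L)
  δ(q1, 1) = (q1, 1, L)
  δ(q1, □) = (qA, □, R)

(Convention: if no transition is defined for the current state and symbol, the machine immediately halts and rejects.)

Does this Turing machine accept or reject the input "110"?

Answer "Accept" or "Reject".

Execution trace:
Initial: [q0]110
Step 1: δ(q0, 1) = (q0, 0, R) → 0[q0]10
Step 2: δ(q0, 1) = (q0, 0, R) → 00[q0]0
Step 3: δ(q0, 0) = (q0, 1, R) → 001[q0]□
Step 4: δ(q0, □) = (q1, □, L) → 00[q1]1□
Step 5: δ(q1, 1) = (q1, 1, L) → 0[q1]01□
Step 6: δ(q1, 0) = (q1, 0, L) → [q1]001□
Step 7: δ(q1, 0) = (q1, 0, L) → [q1]□001□
Step 8: δ(q1, □) = (qA, □, R) → □[qA]001□

The machine reaches the accept state qA and halts.

Answer: Accept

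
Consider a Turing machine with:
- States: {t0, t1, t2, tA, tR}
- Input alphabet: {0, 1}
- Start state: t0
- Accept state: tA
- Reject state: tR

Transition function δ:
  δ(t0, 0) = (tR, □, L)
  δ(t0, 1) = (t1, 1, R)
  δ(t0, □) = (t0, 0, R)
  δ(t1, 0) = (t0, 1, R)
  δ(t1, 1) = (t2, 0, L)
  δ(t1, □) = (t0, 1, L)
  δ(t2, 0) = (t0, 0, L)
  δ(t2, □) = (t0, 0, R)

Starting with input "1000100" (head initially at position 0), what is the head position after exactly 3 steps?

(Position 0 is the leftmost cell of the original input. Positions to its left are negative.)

Execution trace (head position shown):
Step 0: [t0]1000100  (head at position 0)
Step 1: move right → 1[t1]000100  (head at position 1)
Step 2: move right → 11[t0]00100  (head at position 2)
Step 3: move left → 1[tR]1□0100  (head at position 1)

After 3 steps, the head is at position 1.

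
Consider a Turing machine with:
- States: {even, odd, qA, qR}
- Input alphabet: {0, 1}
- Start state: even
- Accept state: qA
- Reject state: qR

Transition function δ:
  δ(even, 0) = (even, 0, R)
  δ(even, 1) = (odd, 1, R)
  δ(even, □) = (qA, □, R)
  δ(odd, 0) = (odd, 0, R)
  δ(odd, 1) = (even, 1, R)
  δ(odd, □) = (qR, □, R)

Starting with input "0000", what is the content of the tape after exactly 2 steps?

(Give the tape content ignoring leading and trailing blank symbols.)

Execution trace:
Initial: [even]0000
Step 1: δ(even, 0) = (even, 0, R) → 0[even]000
Step 2: δ(even, 0) = (even, 0, R) → 00[even]00

After 2 steps, the tape (ignoring leading/trailing blanks) is: 0000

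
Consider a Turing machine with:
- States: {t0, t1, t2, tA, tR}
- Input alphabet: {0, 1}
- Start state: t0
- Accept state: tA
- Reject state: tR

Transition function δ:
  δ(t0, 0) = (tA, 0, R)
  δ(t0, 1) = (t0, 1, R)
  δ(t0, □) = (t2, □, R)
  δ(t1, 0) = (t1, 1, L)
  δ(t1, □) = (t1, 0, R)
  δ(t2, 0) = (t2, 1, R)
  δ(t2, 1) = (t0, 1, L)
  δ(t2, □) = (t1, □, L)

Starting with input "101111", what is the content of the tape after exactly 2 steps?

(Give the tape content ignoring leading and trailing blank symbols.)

Execution trace:
Initial: [t0]101111
Step 1: δ(t0, 1) = (t0, 1, R) → 1[t0]01111
Step 2: δ(t0, 0) = (tA, 0, R) → 10[tA]1111

The machine reaches the accept state tA and halts.

After 2 steps, the tape (ignoring leading/trailing blanks) is: 101111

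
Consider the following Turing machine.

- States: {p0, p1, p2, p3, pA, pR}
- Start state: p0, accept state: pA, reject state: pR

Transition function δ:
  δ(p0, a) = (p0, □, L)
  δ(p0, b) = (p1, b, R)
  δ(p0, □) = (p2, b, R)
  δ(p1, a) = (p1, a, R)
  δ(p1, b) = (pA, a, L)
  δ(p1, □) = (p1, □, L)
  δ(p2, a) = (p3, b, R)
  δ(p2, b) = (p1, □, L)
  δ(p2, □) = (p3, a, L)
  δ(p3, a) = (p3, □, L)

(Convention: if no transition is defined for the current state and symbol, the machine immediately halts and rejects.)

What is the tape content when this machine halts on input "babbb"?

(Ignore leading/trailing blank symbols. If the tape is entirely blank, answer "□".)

Execution trace:
Initial: [p0]babbb
Step 1: δ(p0, b) = (p1, b, R) → b[p1]abbb
Step 2: δ(p1, a) = (p1, a, R) → ba[p1]bbb
Step 3: δ(p1, b) = (pA, a, L) → b[pA]aabb

The machine reaches the accept state pA and halts.

Final tape (ignoring leading/trailing blanks): baabb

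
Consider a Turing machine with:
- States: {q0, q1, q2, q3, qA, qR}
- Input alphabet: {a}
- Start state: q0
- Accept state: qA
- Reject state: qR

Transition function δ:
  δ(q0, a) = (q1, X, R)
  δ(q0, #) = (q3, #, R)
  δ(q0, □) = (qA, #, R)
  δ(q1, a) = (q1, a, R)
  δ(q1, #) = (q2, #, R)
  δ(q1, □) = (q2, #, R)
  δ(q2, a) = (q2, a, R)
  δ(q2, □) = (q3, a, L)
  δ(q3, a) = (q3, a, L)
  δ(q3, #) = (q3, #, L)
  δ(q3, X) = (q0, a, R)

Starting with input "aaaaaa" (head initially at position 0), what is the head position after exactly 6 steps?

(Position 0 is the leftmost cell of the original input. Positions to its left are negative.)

Execution trace (head position shown):
Step 0: [q0]aaaaaa  (head at position 0)
Step 1: move right → X[q1]aaaaa  (head at position 1)
Step 2: move right → Xa[q1]aaaa  (head at position 2)
Step 3: move right → Xaa[q1]aaa  (head at position 3)
Step 4: move right → Xaaa[q1]aa  (head at position 4)
Step 5: move right → Xaaaa[q1]a  (head at position 5)
Step 6: move right → Xaaaaa[q1]□  (head at position 6)

After 6 steps, the head is at position 6.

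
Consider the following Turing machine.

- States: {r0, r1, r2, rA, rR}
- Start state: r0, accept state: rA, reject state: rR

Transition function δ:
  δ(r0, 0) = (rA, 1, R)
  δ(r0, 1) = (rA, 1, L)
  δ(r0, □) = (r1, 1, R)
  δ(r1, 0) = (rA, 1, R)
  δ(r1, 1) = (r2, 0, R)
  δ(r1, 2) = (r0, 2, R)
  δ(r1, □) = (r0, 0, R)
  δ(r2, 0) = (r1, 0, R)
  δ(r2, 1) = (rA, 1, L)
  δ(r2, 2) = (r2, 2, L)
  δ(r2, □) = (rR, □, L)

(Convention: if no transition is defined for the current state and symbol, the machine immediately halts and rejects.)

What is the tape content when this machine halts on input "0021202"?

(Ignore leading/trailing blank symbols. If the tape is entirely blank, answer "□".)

Execution trace:
Initial: [r0]0021202
Step 1: δ(r0, 0) = (rA, 1, R) → 1[rA]021202

The machine reaches the accept state rA and halts.

Final tape (ignoring leading/trailing blanks): 1021202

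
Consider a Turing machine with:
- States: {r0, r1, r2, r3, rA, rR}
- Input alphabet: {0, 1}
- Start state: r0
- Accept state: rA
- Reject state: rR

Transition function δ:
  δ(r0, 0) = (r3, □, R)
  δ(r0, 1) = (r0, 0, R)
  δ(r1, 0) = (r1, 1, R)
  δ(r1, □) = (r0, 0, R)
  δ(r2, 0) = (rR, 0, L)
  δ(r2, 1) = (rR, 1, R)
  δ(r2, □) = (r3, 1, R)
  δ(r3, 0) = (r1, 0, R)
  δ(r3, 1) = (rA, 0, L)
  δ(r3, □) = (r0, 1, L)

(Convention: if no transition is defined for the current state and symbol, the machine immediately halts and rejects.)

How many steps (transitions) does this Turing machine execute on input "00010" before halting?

Execution trace:
Initial: [r0]00010
Step 1: δ(r0, 0) = (r3, □, R) → □[r3]0010
Step 2: δ(r3, 0) = (r1, 0, R) → □0[r1]010
Step 3: δ(r1, 0) = (r1, 1, R) → □01[r1]10

No transition is defined for δ(r1, 1). By convention the machine halts and rejects.

The machine executed 3 steps before halting.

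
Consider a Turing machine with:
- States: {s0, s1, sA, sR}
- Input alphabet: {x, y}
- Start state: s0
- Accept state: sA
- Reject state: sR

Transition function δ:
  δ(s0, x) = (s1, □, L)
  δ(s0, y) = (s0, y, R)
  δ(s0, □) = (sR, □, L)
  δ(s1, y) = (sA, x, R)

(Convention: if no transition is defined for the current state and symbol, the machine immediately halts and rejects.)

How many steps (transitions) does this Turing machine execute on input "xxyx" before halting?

Execution trace:
Initial: [s0]xxyx
Step 1: δ(s0, x) = (s1, □, L) → [s1]□□xyx

No transition is defined for δ(s1, □). By convention the machine halts and rejects.

The machine executed 1 step before halting.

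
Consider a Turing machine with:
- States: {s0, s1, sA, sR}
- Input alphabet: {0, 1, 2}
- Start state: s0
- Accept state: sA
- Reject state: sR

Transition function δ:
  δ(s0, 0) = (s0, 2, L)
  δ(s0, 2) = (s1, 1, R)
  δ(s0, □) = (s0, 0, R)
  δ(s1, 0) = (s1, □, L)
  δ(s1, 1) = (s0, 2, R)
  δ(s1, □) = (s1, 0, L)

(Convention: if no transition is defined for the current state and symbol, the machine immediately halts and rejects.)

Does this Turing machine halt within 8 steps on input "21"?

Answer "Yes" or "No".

Execution trace:
Initial: [s0]21
Step 1: δ(s0, 2) = (s1, 1, R) → 1[s1]1
Step 2: δ(s1, 1) = (s0, 2, R) → 12[s0]□
Step 3: δ(s0, □) = (s0, 0, R) → 120[s0]□
Step 4: δ(s0, □) = (s0, 0, R) → 1200[s0]□
Step 5: δ(s0, □) = (s0, 0, R) → 12000[s0]□
Step 6: δ(s0, □) = (s0, 0, R) → 120000[s0]□
Step 7: δ(s0, □) = (s0, 0, R) → 1200000[s0]□
Step 8: δ(s0, □) = (s0, 0, R) → 12000000[s0]□

The machine has not reached a halting state after 8 steps.
The machine did not halt within the 8-step bound.

Answer: No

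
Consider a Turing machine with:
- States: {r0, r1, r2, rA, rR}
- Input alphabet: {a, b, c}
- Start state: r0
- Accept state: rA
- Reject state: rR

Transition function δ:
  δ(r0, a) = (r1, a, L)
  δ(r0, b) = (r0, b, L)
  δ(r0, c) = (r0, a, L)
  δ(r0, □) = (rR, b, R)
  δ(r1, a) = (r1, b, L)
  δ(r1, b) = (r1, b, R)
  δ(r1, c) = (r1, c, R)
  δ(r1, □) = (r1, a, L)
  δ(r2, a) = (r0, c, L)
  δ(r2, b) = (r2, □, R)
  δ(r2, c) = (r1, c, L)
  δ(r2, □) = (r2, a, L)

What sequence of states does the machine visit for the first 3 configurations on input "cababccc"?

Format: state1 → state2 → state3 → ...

Execution trace:
Initial: [r0]cababccc
Step 1: δ(r0, c) = (r0, a, L) → [r0]□aababccc
Step 2: δ(r0, □) = (rR, b, R) → b[rR]aababccc

The machine reaches the reject state rR and halts.

State sequence: r0 → r0 → rR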